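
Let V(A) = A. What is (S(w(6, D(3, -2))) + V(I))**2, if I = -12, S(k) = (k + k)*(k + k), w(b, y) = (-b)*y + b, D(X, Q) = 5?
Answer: 5253264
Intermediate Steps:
w(b, y) = b - b*y (w(b, y) = -b*y + b = b - b*y)
S(k) = 4*k**2 (S(k) = (2*k)*(2*k) = 4*k**2)
(S(w(6, D(3, -2))) + V(I))**2 = (4*(6*(1 - 1*5))**2 - 12)**2 = (4*(6*(1 - 5))**2 - 12)**2 = (4*(6*(-4))**2 - 12)**2 = (4*(-24)**2 - 12)**2 = (4*576 - 12)**2 = (2304 - 12)**2 = 2292**2 = 5253264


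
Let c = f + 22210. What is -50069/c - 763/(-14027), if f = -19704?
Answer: -700405785/35151662 ≈ -19.925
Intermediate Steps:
c = 2506 (c = -19704 + 22210 = 2506)
-50069/c - 763/(-14027) = -50069/2506 - 763/(-14027) = -50069*1/2506 - 763*(-1/14027) = -50069/2506 + 763/14027 = -700405785/35151662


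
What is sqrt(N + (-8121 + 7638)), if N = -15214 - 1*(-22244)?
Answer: sqrt(6547) ≈ 80.914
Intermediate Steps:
N = 7030 (N = -15214 + 22244 = 7030)
sqrt(N + (-8121 + 7638)) = sqrt(7030 + (-8121 + 7638)) = sqrt(7030 - 483) = sqrt(6547)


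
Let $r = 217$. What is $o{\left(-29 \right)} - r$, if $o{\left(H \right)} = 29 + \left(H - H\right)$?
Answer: $-188$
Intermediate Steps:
$o{\left(H \right)} = 29$ ($o{\left(H \right)} = 29 + 0 = 29$)
$o{\left(-29 \right)} - r = 29 - 217 = -188$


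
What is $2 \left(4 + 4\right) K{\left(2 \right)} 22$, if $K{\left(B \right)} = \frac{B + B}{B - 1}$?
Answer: $1408$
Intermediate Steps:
$K{\left(B \right)} = \frac{2 B}{-1 + B}$
$2 \left(4 + 4\right) K{\left(2 \right)} 22 = 2 \left(4 + 4\right) 2 \cdot 2 \frac{1}{-1 + 2} \cdot 22 = 2 \cdot 8 \cdot 2 \cdot 2 \cdot 1^{-1} \cdot 22 = 16 \cdot 2 \cdot 2 \cdot 1 \cdot 22 = 16 \cdot 4 \cdot 22 = 64 \cdot 22 = 1408$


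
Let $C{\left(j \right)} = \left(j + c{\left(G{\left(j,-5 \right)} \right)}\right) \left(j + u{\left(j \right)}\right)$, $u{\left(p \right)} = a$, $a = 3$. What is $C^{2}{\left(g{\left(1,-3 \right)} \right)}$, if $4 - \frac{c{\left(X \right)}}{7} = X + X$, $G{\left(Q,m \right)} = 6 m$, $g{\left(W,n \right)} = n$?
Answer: $0$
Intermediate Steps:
$u{\left(p \right)} = 3$
$c{\left(X \right)} = 28 - 14 X$ ($c{\left(X \right)} = 28 - 7 \left(X + X\right) = 28 - 7 \cdot 2 X = 28 - 14 X$)
$C{\left(j \right)} = \left(3 + j\right) \left(448 + j\right)$ ($C{\left(j \right)} = \left(j - \left(-28 + 14 \cdot 6 \left(-5\right)\right)\right) \left(j + 3\right) = \left(j + \left(28 - -420\right)\right) \left(3 + j\right) = \left(j + \left(28 + 420\right)\right) \left(3 + j\right) = \left(j + 448\right) \left(3 + j\right) = \left(448 + j\right) \left(3 + j\right) = \left(3 + j\right) \left(448 + j\right)$)
$C^{2}{\left(g{\left(1,-3 \right)} \right)} = \left(1344 + \left(-3\right)^{2} + 451 \left(-3\right)\right)^{2} = \left(1344 + 9 - 1353\right)^{2} = 0^{2} = 0$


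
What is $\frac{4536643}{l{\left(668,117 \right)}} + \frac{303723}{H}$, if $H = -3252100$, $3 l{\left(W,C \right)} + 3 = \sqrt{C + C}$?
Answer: $\frac{590144364289}{3252100} + \frac{4536643 \sqrt{26}}{25} \approx 1.1068 \cdot 10^{6}$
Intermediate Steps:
$l{\left(W,C \right)} = -1 + \frac{\sqrt{2} \sqrt{C}}{3}$ ($l{\left(W,C \right)} = -1 + \frac{\sqrt{C + C}}{3} = -1 + \frac{\sqrt{2 C}}{3} = -1 + \frac{\sqrt{2} \sqrt{C}}{3}$)
$\frac{4536643}{l{\left(668,117 \right)}} + \frac{303723}{H} = \frac{4536643}{-1 + \frac{\sqrt{2} \sqrt{117}}{3}} + \frac{303723}{-3252100} = \frac{4536643}{-1 + \frac{\sqrt{2} \cdot 3 \sqrt{13}}{3}} + 303723 \left(- \frac{1}{3252100}\right) = \frac{4536643}{-1 + \sqrt{26}} - \frac{303723}{3252100} = - \frac{303723}{3252100} + \frac{4536643}{-1 + \sqrt{26}}$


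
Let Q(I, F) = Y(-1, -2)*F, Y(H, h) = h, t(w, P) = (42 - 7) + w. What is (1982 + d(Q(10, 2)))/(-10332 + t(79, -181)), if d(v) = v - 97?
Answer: -627/3406 ≈ -0.18409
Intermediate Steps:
t(w, P) = 35 + w
Q(I, F) = -2*F
d(v) = -97 + v
(1982 + d(Q(10, 2)))/(-10332 + t(79, -181)) = (1982 + (-97 - 2*2))/(-10332 + (35 + 79)) = (1982 + (-97 - 4))/(-10332 + 114) = (1982 - 101)/(-10218) = 1881*(-1/10218) = -627/3406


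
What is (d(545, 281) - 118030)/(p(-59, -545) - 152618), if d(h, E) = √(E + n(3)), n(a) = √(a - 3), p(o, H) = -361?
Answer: 118030/152979 - √281/152979 ≈ 0.77143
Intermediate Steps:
n(a) = √(-3 + a)
d(h, E) = √E (d(h, E) = √(E + √(-3 + 3)) = √(E + √0) = √(E + 0) = √E)
(d(545, 281) - 118030)/(p(-59, -545) - 152618) = (√281 - 118030)/(-361 - 152618) = (-118030 + √281)/(-152979) = (-118030 + √281)*(-1/152979) = 118030/152979 - √281/152979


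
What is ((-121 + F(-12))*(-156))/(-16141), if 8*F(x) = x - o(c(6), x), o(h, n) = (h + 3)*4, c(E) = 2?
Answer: -19500/16141 ≈ -1.2081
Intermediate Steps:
o(h, n) = 12 + 4*h (o(h, n) = (3 + h)*4 = 12 + 4*h)
F(x) = -5/2 + x/8 (F(x) = (x - (12 + 4*2))/8 = (x - (12 + 8))/8 = (x - 1*20)/8 = (x - 20)/8 = (-20 + x)/8 = -5/2 + x/8)
((-121 + F(-12))*(-156))/(-16141) = ((-121 + (-5/2 + (1/8)*(-12)))*(-156))/(-16141) = ((-121 + (-5/2 - 3/2))*(-156))*(-1/16141) = ((-121 - 4)*(-156))*(-1/16141) = -125*(-156)*(-1/16141) = 19500*(-1/16141) = -19500/16141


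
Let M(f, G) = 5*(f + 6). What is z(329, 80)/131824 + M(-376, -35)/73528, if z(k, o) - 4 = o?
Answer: -265288/10817807 ≈ -0.024523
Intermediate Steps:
M(f, G) = 30 + 5*f (M(f, G) = 5*(6 + f) = 30 + 5*f)
z(k, o) = 4 + o
z(329, 80)/131824 + M(-376, -35)/73528 = (4 + 80)/131824 + (30 + 5*(-376))/73528 = 84*(1/131824) + (30 - 1880)*(1/73528) = 3/4708 - 1850*1/73528 = 3/4708 - 925/36764 = -265288/10817807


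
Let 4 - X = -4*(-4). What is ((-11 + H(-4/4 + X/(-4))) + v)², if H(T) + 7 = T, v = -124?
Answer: 19600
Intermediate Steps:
X = -12 (X = 4 - (-4)*(-4) = 4 - 1*16 = 4 - 16 = -12)
H(T) = -7 + T
((-11 + H(-4/4 + X/(-4))) + v)² = ((-11 + (-7 + (-4/4 - 12/(-4)))) - 124)² = ((-11 + (-7 + (-4*¼ - 12*(-¼)))) - 124)² = ((-11 + (-7 + (-1 + 3))) - 124)² = ((-11 + (-7 + 2)) - 124)² = ((-11 - 5) - 124)² = (-16 - 124)² = (-140)² = 19600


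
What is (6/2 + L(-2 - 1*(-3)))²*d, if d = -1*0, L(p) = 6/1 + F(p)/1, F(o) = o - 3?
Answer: 0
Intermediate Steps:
F(o) = -3 + o
L(p) = 3 + p (L(p) = 6/1 + (-3 + p)/1 = 6*1 + (-3 + p)*1 = 6 + (-3 + p) = 3 + p)
d = 0
(6/2 + L(-2 - 1*(-3)))²*d = (6/2 + (3 + (-2 - 1*(-3))))²*0 = (6*(½) + (3 + (-2 + 3)))²*0 = (3 + (3 + 1))²*0 = (3 + 4)²*0 = 7²*0 = 49*0 = 0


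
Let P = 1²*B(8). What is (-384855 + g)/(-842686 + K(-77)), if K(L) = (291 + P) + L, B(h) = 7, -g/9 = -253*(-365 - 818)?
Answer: 3078546/842465 ≈ 3.6542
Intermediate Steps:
g = -2693691 (g = -(-2277)*(-365 - 818) = -(-2277)*(-1183) = -9*299299 = -2693691)
P = 7 (P = 1²*7 = 1*7 = 7)
K(L) = 298 + L (K(L) = (291 + 7) + L = 298 + L)
(-384855 + g)/(-842686 + K(-77)) = (-384855 - 2693691)/(-842686 + (298 - 77)) = -3078546/(-842686 + 221) = -3078546/(-842465) = -3078546*(-1/842465) = 3078546/842465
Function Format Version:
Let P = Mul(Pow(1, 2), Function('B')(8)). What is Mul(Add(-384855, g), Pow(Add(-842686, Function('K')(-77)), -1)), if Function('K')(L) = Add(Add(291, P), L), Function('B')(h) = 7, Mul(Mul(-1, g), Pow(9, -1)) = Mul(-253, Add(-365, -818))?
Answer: Rational(3078546, 842465) ≈ 3.6542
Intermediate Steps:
g = -2693691 (g = Mul(-9, Mul(-253, Add(-365, -818))) = Mul(-9, Mul(-253, -1183)) = Mul(-9, 299299) = -2693691)
P = 7 (P = Mul(Pow(1, 2), 7) = Mul(1, 7) = 7)
Function('K')(L) = Add(298, L) (Function('K')(L) = Add(Add(291, 7), L) = Add(298, L))
Mul(Add(-384855, g), Pow(Add(-842686, Function('K')(-77)), -1)) = Mul(Add(-384855, -2693691), Pow(Add(-842686, Add(298, -77)), -1)) = Mul(-3078546, Pow(Add(-842686, 221), -1)) = Mul(-3078546, Pow(-842465, -1)) = Mul(-3078546, Rational(-1, 842465)) = Rational(3078546, 842465)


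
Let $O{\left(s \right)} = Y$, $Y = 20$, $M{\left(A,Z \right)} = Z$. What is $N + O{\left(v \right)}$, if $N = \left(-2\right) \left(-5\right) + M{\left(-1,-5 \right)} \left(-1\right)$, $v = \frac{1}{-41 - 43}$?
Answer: $35$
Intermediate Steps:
$v = - \frac{1}{84}$ ($v = \frac{1}{-84} = - \frac{1}{84} \approx -0.011905$)
$N = 15$ ($N = \left(-2\right) \left(-5\right) - -5 = 10 + 5 = 15$)
$O{\left(s \right)} = 20$
$N + O{\left(v \right)} = 15 + 20 = 35$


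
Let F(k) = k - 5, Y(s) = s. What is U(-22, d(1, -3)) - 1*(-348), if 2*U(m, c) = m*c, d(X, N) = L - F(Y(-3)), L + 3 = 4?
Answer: 249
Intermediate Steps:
F(k) = -5 + k
L = 1 (L = -3 + 4 = 1)
d(X, N) = 9 (d(X, N) = 1 - (-5 - 3) = 1 - 1*(-8) = 1 + 8 = 9)
U(m, c) = c*m/2 (U(m, c) = (m*c)/2 = (c*m)/2 = c*m/2)
U(-22, d(1, -3)) - 1*(-348) = (½)*9*(-22) - 1*(-348) = -99 + 348 = 249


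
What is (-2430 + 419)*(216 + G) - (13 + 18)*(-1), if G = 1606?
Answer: -3664011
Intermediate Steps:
(-2430 + 419)*(216 + G) - (13 + 18)*(-1) = (-2430 + 419)*(216 + 1606) - (13 + 18)*(-1) = -2011*1822 - 31*(-1) = -3664042 - 1*(-31) = -3664042 + 31 = -3664011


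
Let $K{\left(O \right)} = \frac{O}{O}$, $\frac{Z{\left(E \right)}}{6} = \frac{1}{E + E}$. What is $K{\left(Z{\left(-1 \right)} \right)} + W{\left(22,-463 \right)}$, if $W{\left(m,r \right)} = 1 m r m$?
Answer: $-224091$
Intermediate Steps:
$Z{\left(E \right)} = \frac{3}{E}$ ($Z{\left(E \right)} = \frac{6}{E + E} = \frac{6}{2 E} = 6 \frac{1}{2 E} = \frac{3}{E}$)
$W{\left(m,r \right)} = r m^{2}$ ($W{\left(m,r \right)} = m m r = r m^{2}$)
$K{\left(O \right)} = 1$
$K{\left(Z{\left(-1 \right)} \right)} + W{\left(22,-463 \right)} = 1 - 463 \cdot 22^{2} = 1 - 224092 = -224091$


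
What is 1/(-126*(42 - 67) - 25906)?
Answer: -1/22756 ≈ -4.3944e-5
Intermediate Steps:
1/(-126*(42 - 67) - 25906) = 1/(-126*(-25) - 25906) = 1/(3150 - 25906) = 1/(-22756) = -1/22756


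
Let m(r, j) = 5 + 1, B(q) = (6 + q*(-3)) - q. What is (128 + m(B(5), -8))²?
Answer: 17956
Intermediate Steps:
B(q) = 6 - 4*q (B(q) = (6 - 3*q) - q = 6 - 4*q)
m(r, j) = 6
(128 + m(B(5), -8))² = (128 + 6)² = 134² = 17956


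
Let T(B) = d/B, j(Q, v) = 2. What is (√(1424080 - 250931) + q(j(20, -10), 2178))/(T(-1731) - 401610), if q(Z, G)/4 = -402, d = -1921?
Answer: 2783448/695184989 - 1731*√1173149/695184989 ≈ 0.0013069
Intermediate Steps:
q(Z, G) = -1608 (q(Z, G) = 4*(-402) = -1608)
T(B) = -1921/B
(√(1424080 - 250931) + q(j(20, -10), 2178))/(T(-1731) - 401610) = (√(1424080 - 250931) - 1608)/(-1921/(-1731) - 401610) = (√1173149 - 1608)/(-1921*(-1/1731) - 401610) = (-1608 + √1173149)/(1921/1731 - 401610) = (-1608 + √1173149)/(-695184989/1731) = (-1608 + √1173149)*(-1731/695184989) = 2783448/695184989 - 1731*√1173149/695184989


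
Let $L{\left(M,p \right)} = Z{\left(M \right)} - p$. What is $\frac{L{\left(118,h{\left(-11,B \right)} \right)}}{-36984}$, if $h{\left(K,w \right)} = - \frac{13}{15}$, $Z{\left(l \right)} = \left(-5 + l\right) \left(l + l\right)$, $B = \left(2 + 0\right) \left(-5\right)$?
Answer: $- \frac{400033}{554760} \approx -0.72109$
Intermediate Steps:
$B = -10$ ($B = 2 \left(-5\right) = -10$)
$Z{\left(l \right)} = 2 l \left(-5 + l\right)$ ($Z{\left(l \right)} = \left(-5 + l\right) 2 l = 2 l \left(-5 + l\right)$)
$h{\left(K,w \right)} = - \frac{13}{15}$ ($h{\left(K,w \right)} = \left(-13\right) \frac{1}{15} = - \frac{13}{15}$)
$L{\left(M,p \right)} = - p + 2 M \left(-5 + M\right)$ ($L{\left(M,p \right)} = 2 M \left(-5 + M\right) - p = - p + 2 M \left(-5 + M\right)$)
$\frac{L{\left(118,h{\left(-11,B \right)} \right)}}{-36984} = \frac{\left(-1\right) \left(- \frac{13}{15}\right) + 2 \cdot 118 \left(-5 + 118\right)}{-36984} = \left(\frac{13}{15} + 2 \cdot 118 \cdot 113\right) \left(- \frac{1}{36984}\right) = \left(\frac{13}{15} + 26668\right) \left(- \frac{1}{36984}\right) = \frac{400033}{15} \left(- \frac{1}{36984}\right) = - \frac{400033}{554760}$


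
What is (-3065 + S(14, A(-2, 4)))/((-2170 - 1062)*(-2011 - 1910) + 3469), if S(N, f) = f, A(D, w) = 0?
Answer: -3065/12676141 ≈ -0.00024179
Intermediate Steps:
(-3065 + S(14, A(-2, 4)))/((-2170 - 1062)*(-2011 - 1910) + 3469) = (-3065 + 0)/((-2170 - 1062)*(-2011 - 1910) + 3469) = -3065/(-3232*(-3921) + 3469) = -3065/(12672672 + 3469) = -3065/12676141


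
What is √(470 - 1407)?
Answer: I*√937 ≈ 30.61*I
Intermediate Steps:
√(470 - 1407) = √(-937) = I*√937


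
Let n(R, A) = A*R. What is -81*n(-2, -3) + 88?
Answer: -398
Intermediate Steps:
-81*n(-2, -3) + 88 = -(-243)*(-2) + 88 = -81*6 + 88 = -486 + 88 = -398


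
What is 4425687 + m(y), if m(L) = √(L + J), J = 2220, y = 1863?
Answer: 4425687 + √4083 ≈ 4.4258e+6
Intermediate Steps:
m(L) = √(2220 + L) (m(L) = √(L + 2220) = √(2220 + L))
4425687 + m(y) = 4425687 + √(2220 + 1863) = 4425687 + √4083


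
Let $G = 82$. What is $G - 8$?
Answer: $74$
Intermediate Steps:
$G - 8 = 82 - 8 = 74$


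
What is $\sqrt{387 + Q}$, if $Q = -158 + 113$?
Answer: $3 \sqrt{38} \approx 18.493$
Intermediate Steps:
$Q = -45$
$\sqrt{387 + Q} = \sqrt{387 - 45} = \sqrt{342} = 3 \sqrt{38}$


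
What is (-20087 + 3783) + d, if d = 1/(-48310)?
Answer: -787646241/48310 ≈ -16304.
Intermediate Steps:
d = -1/48310 ≈ -2.0700e-5
(-20087 + 3783) + d = (-20087 + 3783) - 1/48310 = -16304 - 1/48310 = -787646241/48310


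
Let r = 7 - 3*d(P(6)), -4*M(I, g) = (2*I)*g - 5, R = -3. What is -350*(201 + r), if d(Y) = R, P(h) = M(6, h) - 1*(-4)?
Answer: -75950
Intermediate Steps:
M(I, g) = 5/4 - I*g/2 (M(I, g) = -((2*I)*g - 5)/4 = -(2*I*g - 5)/4 = -(-5 + 2*I*g)/4 = 5/4 - I*g/2)
P(h) = 21/4 - 3*h (P(h) = (5/4 - 1/2*6*h) - 1*(-4) = (5/4 - 3*h) + 4 = 21/4 - 3*h)
d(Y) = -3
r = 16 (r = 7 - 3*(-3) = 7 + 9 = 16)
-350*(201 + r) = -350*(201 + 16) = -350*217 = -75950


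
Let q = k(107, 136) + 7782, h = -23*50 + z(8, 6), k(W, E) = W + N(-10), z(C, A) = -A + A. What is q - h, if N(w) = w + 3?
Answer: 9032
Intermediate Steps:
N(w) = 3 + w
z(C, A) = 0
k(W, E) = -7 + W (k(W, E) = W + (3 - 10) = W - 7 = -7 + W)
h = -1150 (h = -23*50 + 0 = -1150 + 0 = -1150)
q = 7882 (q = (-7 + 107) + 7782 = 100 + 7782 = 7882)
q - h = 7882 - 1*(-1150) = 7882 + 1150 = 9032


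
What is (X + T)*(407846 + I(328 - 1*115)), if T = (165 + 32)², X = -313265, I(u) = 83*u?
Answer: -116787889400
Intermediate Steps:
T = 38809 (T = 197² = 38809)
(X + T)*(407846 + I(328 - 1*115)) = (-313265 + 38809)*(407846 + 83*(328 - 1*115)) = -274456*(407846 + 83*(328 - 115)) = -274456*(407846 + 83*213) = -274456*(407846 + 17679) = -274456*425525 = -116787889400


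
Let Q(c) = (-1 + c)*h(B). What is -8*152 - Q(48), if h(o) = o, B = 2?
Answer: -1310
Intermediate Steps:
Q(c) = -2 + 2*c (Q(c) = (-1 + c)*2 = -2 + 2*c)
-8*152 - Q(48) = -8*152 - (-2 + 2*48) = -1216 - (-2 + 96) = -1216 - 1*94 = -1216 - 94 = -1310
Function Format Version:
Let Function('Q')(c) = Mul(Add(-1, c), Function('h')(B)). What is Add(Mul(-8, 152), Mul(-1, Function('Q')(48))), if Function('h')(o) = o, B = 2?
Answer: -1310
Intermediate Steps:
Function('Q')(c) = Add(-2, Mul(2, c)) (Function('Q')(c) = Mul(Add(-1, c), 2) = Add(-2, Mul(2, c)))
Add(Mul(-8, 152), Mul(-1, Function('Q')(48))) = Add(Mul(-8, 152), Mul(-1, Add(-2, Mul(2, 48)))) = Add(-1216, Mul(-1, Add(-2, 96))) = Add(-1216, Mul(-1, 94)) = Add(-1216, -94) = -1310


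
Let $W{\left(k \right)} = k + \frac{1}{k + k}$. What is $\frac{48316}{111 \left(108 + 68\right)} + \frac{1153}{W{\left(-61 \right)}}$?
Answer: $- \frac{199036249}{12117204} \approx -16.426$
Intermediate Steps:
$W{\left(k \right)} = k + \frac{1}{2 k}$
$\frac{48316}{111 \left(108 + 68\right)} + \frac{1153}{W{\left(-61 \right)}} = \frac{48316}{111 \left(108 + 68\right)} + \frac{1153}{-61 + \frac{1}{2 \left(-61\right)}} = \frac{48316}{111 \cdot 176} + \frac{1153}{-61 + \frac{1}{2} \left(- \frac{1}{61}\right)} = \frac{48316}{19536} + \frac{1153}{-61 - \frac{1}{122}} = 48316 \cdot \frac{1}{19536} + \frac{1153}{- \frac{7443}{122}} = \frac{12079}{4884} + 1153 \left(- \frac{122}{7443}\right) = \frac{12079}{4884} - \frac{140666}{7443} = - \frac{199036249}{12117204}$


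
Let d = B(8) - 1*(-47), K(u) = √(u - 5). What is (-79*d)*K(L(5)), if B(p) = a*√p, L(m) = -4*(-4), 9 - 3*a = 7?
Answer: -3713*√11 - 316*√22/3 ≈ -12809.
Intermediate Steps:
a = ⅔ (a = 3 - ⅓*7 = 3 - 7/3 = ⅔ ≈ 0.66667)
L(m) = 16
K(u) = √(-5 + u)
B(p) = 2*√p/3
d = 47 + 4*√2/3 (d = 2*√8/3 - 1*(-47) = 2*(2*√2)/3 + 47 = 4*√2/3 + 47 = 47 + 4*√2/3 ≈ 48.886)
(-79*d)*K(L(5)) = (-79*(47 + 4*√2/3))*√(-5 + 16) = (-3713 - 316*√2/3)*√11 = √11*(-3713 - 316*√2/3)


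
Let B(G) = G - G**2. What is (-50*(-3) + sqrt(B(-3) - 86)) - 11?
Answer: 139 + 7*I*sqrt(2) ≈ 139.0 + 9.8995*I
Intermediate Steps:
(-50*(-3) + sqrt(B(-3) - 86)) - 11 = (-50*(-3) + sqrt(-3*(1 - 1*(-3)) - 86)) - 11 = (150 + sqrt(-3*(1 + 3) - 86)) - 11 = (150 + sqrt(-3*4 - 86)) - 11 = (150 + sqrt(-12 - 86)) - 11 = (150 + sqrt(-98)) - 11 = (150 + 7*I*sqrt(2)) - 11 = 139 + 7*I*sqrt(2)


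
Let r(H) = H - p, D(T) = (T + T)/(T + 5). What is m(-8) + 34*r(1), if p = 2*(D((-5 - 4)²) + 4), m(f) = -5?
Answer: -15957/43 ≈ -371.09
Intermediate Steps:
D(T) = 2*T/(5 + T) (D(T) = (2*T)/(5 + T) = 2*T/(5 + T))
p = 506/43 (p = 2*(2*(-5 - 4)²/(5 + (-5 - 4)²) + 4) = 2*(2*(-9)²/(5 + (-9)²) + 4) = 2*(2*81/(5 + 81) + 4) = 2*(2*81/86 + 4) = 2*(2*81*(1/86) + 4) = 2*(81/43 + 4) = 2*(253/43) = 506/43 ≈ 11.767)
r(H) = -506/43 + H (r(H) = H - 1*506/43 = H - 506/43 = -506/43 + H)
m(-8) + 34*r(1) = -5 + 34*(-506/43 + 1) = -5 + 34*(-463/43) = -5 - 15742/43 = -15957/43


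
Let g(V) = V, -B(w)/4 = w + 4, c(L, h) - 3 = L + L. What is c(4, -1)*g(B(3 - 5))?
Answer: -88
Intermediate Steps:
c(L, h) = 3 + 2*L (c(L, h) = 3 + (L + L) = 3 + 2*L)
B(w) = -16 - 4*w (B(w) = -4*(w + 4) = -4*(4 + w) = -16 - 4*w)
c(4, -1)*g(B(3 - 5)) = (3 + 2*4)*(-16 - 4*(3 - 5)) = (3 + 8)*(-16 - 4*(-2)) = 11*(-16 + 8) = 11*(-8) = -88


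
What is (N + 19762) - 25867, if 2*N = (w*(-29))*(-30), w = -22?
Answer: -15675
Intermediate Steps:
N = -9570 (N = (-22*(-29)*(-30))/2 = (638*(-30))/2 = (1/2)*(-19140) = -9570)
(N + 19762) - 25867 = (-9570 + 19762) - 25867 = 10192 - 25867 = -15675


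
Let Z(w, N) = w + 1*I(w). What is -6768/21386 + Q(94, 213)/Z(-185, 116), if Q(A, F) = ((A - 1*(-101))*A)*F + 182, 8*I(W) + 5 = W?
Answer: -167004902024/8928655 ≈ -18704.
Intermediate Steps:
I(W) = -5/8 + W/8
Q(A, F) = 182 + A*F*(101 + A) (Q(A, F) = ((A + 101)*A)*F + 182 = ((101 + A)*A)*F + 182 = (A*(101 + A))*F + 182 = A*F*(101 + A) + 182 = 182 + A*F*(101 + A))
Z(w, N) = -5/8 + 9*w/8 (Z(w, N) = w + 1*(-5/8 + w/8) = w + (-5/8 + w/8) = -5/8 + 9*w/8)
-6768/21386 + Q(94, 213)/Z(-185, 116) = -6768/21386 + (182 + 213*94² + 101*94*213)/(-5/8 + (9/8)*(-185)) = -6768*1/21386 + (182 + 213*8836 + 2022222)/(-5/8 - 1665/8) = -3384/10693 + (182 + 1882068 + 2022222)/(-835/4) = -3384/10693 + 3904472*(-4/835) = -3384/10693 - 15617888/835 = -167004902024/8928655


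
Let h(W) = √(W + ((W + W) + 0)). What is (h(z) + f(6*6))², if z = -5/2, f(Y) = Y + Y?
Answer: (144 + I*√30)²/4 ≈ 5176.5 + 394.36*I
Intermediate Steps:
f(Y) = 2*Y
z = -5/2 (z = -5*½ = -5/2 ≈ -2.5000)
h(W) = √3*√W (h(W) = √(W + (2*W + 0)) = √(W + 2*W) = √(3*W) = √3*√W)
(h(z) + f(6*6))² = (√3*√(-5/2) + 2*(6*6))² = (√3*(I*√10/2) + 2*36)² = (I*√30/2 + 72)² = (72 + I*√30/2)²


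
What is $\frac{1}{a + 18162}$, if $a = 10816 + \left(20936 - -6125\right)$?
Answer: $\frac{1}{56039} \approx 1.7845 \cdot 10^{-5}$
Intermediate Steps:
$a = 37877$ ($a = 10816 + \left(20936 + 6125\right) = 10816 + 27061 = 37877$)
$\frac{1}{a + 18162} = \frac{1}{37877 + 18162} = \frac{1}{56039}$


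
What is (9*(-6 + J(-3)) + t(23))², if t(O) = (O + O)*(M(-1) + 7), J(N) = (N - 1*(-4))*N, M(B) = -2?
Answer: 22201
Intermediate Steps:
J(N) = N*(4 + N) (J(N) = (N + 4)*N = (4 + N)*N = N*(4 + N))
t(O) = 10*O (t(O) = (O + O)*(-2 + 7) = (2*O)*5 = 10*O)
(9*(-6 + J(-3)) + t(23))² = (9*(-6 - 3*(4 - 3)) + 10*23)² = (9*(-6 - 3*1) + 230)² = (9*(-6 - 3) + 230)² = (9*(-9) + 230)² = (-81 + 230)² = 149² = 22201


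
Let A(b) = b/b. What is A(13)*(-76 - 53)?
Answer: -129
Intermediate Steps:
A(b) = 1
A(13)*(-76 - 53) = 1*(-76 - 53) = 1*(-129) = -129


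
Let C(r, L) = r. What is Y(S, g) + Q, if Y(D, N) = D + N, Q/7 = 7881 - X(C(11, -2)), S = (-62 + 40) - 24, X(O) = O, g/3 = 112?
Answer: 55380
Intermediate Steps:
g = 336 (g = 3*112 = 336)
S = -46 (S = -22 - 24 = -46)
Q = 55090 (Q = 7*(7881 - 1*11) = 7*(7881 - 11) = 7*7870 = 55090)
Y(S, g) + Q = (-46 + 336) + 55090 = 290 + 55090 = 55380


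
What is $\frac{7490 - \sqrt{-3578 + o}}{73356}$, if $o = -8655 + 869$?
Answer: $\frac{3745}{36678} - \frac{i \sqrt{2841}}{36678} \approx 0.1021 - 0.0014532 i$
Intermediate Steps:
$o = -7786$
$\frac{7490 - \sqrt{-3578 + o}}{73356} = \frac{7490 - \sqrt{-3578 - 7786}}{73356} = \left(7490 - \sqrt{-11364}\right) \frac{1}{73356} = \left(7490 - 2 i \sqrt{2841}\right) \frac{1}{73356} = \frac{3745}{36678} - \frac{i \sqrt{2841}}{36678}$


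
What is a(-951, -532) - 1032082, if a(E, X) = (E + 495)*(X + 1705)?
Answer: -1566970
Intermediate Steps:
a(E, X) = (495 + E)*(1705 + X)
a(-951, -532) - 1032082 = (843975 + 495*(-532) + 1705*(-951) - 951*(-532)) - 1032082 = (843975 - 263340 - 1621455 + 505932) - 1032082 = -534888 - 1032082 = -1566970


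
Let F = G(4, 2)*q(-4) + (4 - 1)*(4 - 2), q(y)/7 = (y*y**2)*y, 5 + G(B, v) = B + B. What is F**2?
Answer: 28965924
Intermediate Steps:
G(B, v) = -5 + 2*B (G(B, v) = -5 + (B + B) = -5 + 2*B)
q(y) = 7*y**4 (q(y) = 7*((y*y**2)*y) = 7*(y**3*y) = 7*y**4)
F = 5382 (F = (-5 + 2*4)*(7*(-4)**4) + (4 - 1)*(4 - 2) = (-5 + 8)*(7*256) + 3*2 = 3*1792 + 6 = 5376 + 6 = 5382)
F**2 = 5382**2 = 28965924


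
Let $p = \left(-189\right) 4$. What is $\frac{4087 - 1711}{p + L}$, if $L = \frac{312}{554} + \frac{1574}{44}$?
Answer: $- \frac{14479344}{4385633} \approx -3.3015$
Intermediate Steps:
$p = -756$
$L = \frac{221431}{6094}$ ($L = 312 \cdot \frac{1}{554} + 1574 \cdot \frac{1}{44} = \frac{156}{277} + \frac{787}{22} = \frac{221431}{6094} \approx 36.336$)
$\frac{4087 - 1711}{p + L} = \frac{4087 - 1711}{-756 + \frac{221431}{6094}} = \frac{2376}{- \frac{4385633}{6094}} = 2376 \left(- \frac{6094}{4385633}\right) = - \frac{14479344}{4385633}$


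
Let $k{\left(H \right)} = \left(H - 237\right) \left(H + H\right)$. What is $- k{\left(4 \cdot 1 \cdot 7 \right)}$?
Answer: $11704$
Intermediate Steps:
$k{\left(H \right)} = 2 H \left(-237 + H\right)$ ($k{\left(H \right)} = \left(-237 + H\right) 2 H = 2 H \left(-237 + H\right)$)
$- k{\left(4 \cdot 1 \cdot 7 \right)} = - 2 \cdot 4 \cdot 1 \cdot 7 \left(-237 + 4 \cdot 1 \cdot 7\right) = - 2 \cdot 4 \cdot 7 \left(-237 + 4 \cdot 7\right) = - 2 \cdot 28 \left(-237 + 28\right) = - 2 \cdot 28 \left(-209\right) = \left(-1\right) \left(-11704\right) = 11704$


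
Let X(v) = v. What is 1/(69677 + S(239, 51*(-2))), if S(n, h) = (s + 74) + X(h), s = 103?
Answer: 1/69752 ≈ 1.4337e-5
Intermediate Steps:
S(n, h) = 177 + h (S(n, h) = (103 + 74) + h = 177 + h)
1/(69677 + S(239, 51*(-2))) = 1/(69677 + (177 + 51*(-2))) = 1/(69677 + (177 - 102)) = 1/(69677 + 75) = 1/69752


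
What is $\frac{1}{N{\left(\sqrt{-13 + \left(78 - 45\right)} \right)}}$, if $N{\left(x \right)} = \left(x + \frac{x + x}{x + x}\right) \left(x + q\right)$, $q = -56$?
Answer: $\frac{9}{14801} - \frac{55 \sqrt{5}}{29602} \approx -0.0035465$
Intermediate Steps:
$N{\left(x \right)} = \left(1 + x\right) \left(-56 + x\right)$ ($N{\left(x \right)} = \left(x + \frac{x + x}{x + x}\right) \left(x - 56\right) = \left(x + \frac{2 x}{2 x}\right) \left(-56 + x\right) = \left(x + 2 x \frac{1}{2 x}\right) \left(-56 + x\right) = \left(x + 1\right) \left(-56 + x\right) = \left(1 + x\right) \left(-56 + x\right)$)
$\frac{1}{N{\left(\sqrt{-13 + \left(78 - 45\right)} \right)}} = \frac{1}{-56 + \left(\sqrt{-13 + \left(78 - 45\right)}\right)^{2} - 55 \sqrt{-13 + \left(78 - 45\right)}} = \frac{1}{-56 + \left(\sqrt{-13 + 33}\right)^{2} - 55 \sqrt{-13 + 33}} = \frac{1}{-56 + \left(\sqrt{20}\right)^{2} - 55 \sqrt{20}} = \frac{1}{-56 + \left(2 \sqrt{5}\right)^{2} - 55 \cdot 2 \sqrt{5}} = \frac{1}{-56 + 20 - 110 \sqrt{5}} = \frac{1}{-36 - 110 \sqrt{5}}$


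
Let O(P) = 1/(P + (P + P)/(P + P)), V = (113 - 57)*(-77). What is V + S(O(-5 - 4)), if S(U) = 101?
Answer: -4211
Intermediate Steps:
V = -4312 (V = 56*(-77) = -4312)
O(P) = 1/(1 + P) (O(P) = 1/(P + (2*P)/((2*P))) = 1/(P + (2*P)*(1/(2*P))) = 1/(P + 1) = 1/(1 + P))
V + S(O(-5 - 4)) = -4312 + 101 = -4211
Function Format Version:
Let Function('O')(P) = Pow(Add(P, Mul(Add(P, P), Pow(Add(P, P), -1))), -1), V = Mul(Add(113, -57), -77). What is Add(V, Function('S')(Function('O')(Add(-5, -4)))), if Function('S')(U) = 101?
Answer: -4211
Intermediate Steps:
V = -4312 (V = Mul(56, -77) = -4312)
Function('O')(P) = Pow(Add(1, P), -1) (Function('O')(P) = Pow(Add(P, Mul(Mul(2, P), Pow(Mul(2, P), -1))), -1) = Pow(Add(P, Mul(Mul(2, P), Mul(Rational(1, 2), Pow(P, -1)))), -1) = Pow(Add(P, 1), -1) = Pow(Add(1, P), -1))
Add(V, Function('S')(Function('O')(Add(-5, -4)))) = Add(-4312, 101) = -4211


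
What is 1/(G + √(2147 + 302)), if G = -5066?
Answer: -5066/25661907 - √2449/25661907 ≈ -0.00019934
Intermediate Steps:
1/(G + √(2147 + 302)) = 1/(-5066 + √(2147 + 302)) = 1/(-5066 + √2449)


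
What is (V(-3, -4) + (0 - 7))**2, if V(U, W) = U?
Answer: 100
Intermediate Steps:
(V(-3, -4) + (0 - 7))**2 = (-3 + (0 - 7))**2 = (-3 - 7)**2 = (-10)**2 = 100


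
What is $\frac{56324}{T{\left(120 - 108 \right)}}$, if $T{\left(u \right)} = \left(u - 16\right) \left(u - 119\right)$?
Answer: $\frac{14081}{107} \approx 131.6$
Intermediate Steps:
$T{\left(u \right)} = \left(-119 + u\right) \left(-16 + u\right)$ ($T{\left(u \right)} = \left(-16 + u\right) \left(-119 + u\right) = \left(-119 + u\right) \left(-16 + u\right)$)
$\frac{56324}{T{\left(120 - 108 \right)}} = \frac{56324}{1904 + \left(120 - 108\right)^{2} - 135 \left(120 - 108\right)} = \frac{56324}{1904 + 12^{2} - 1620} = \frac{56324}{1904 + 144 - 1620} = \frac{56324}{428} = 56324 \cdot \frac{1}{428} = \frac{14081}{107}$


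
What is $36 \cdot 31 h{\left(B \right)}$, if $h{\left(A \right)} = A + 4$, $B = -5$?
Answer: $-1116$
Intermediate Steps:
$h{\left(A \right)} = 4 + A$
$36 \cdot 31 h{\left(B \right)} = 36 \cdot 31 \left(4 - 5\right) = 1116 \left(-1\right) = -1116$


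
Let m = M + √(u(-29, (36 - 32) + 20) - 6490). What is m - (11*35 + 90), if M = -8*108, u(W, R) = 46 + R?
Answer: -1339 + 2*I*√1605 ≈ -1339.0 + 80.125*I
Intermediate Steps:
M = -864
m = -864 + 2*I*√1605 (m = -864 + √((46 + ((36 - 32) + 20)) - 6490) = -864 + √((46 + (4 + 20)) - 6490) = -864 + √((46 + 24) - 6490) = -864 + √(70 - 6490) = -864 + √(-6420) = -864 + 2*I*√1605 ≈ -864.0 + 80.125*I)
m - (11*35 + 90) = (-864 + 2*I*√1605) - (11*35 + 90) = (-864 + 2*I*√1605) - (385 + 90) = (-864 + 2*I*√1605) - 1*475 = (-864 + 2*I*√1605) - 475 = -1339 + 2*I*√1605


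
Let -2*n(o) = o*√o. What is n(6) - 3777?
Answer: -3777 - 3*√6 ≈ -3784.3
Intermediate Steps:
n(o) = -o^(3/2)/2 (n(o) = -o*√o/2 = -o^(3/2)/2)
n(6) - 3777 = -3*√6 - 3777 = -3777 - 3*√6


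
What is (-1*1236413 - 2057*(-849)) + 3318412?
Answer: 3828392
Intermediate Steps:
(-1*1236413 - 2057*(-849)) + 3318412 = (-1236413 + 1746393) + 3318412 = 509980 + 3318412 = 3828392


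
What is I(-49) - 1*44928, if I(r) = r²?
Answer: -42527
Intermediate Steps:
I(-49) - 1*44928 = (-49)² - 1*44928 = 2401 - 44928 = -42527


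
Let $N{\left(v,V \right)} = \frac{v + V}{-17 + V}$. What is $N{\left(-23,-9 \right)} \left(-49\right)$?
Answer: $- \frac{784}{13} \approx -60.308$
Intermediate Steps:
$N{\left(v,V \right)} = \frac{V + v}{-17 + V}$
$N{\left(-23,-9 \right)} \left(-49\right) = \frac{-9 - 23}{-17 - 9} \left(-49\right) = \frac{1}{-26} \left(-32\right) \left(-49\right) = \left(- \frac{1}{26}\right) \left(-32\right) \left(-49\right) = \frac{16}{13} \left(-49\right) = - \frac{784}{13}$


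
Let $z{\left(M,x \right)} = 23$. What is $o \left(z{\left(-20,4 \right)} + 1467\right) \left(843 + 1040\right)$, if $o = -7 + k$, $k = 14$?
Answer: $19639690$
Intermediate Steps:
$o = 7$ ($o = -7 + 14 = 7$)
$o \left(z{\left(-20,4 \right)} + 1467\right) \left(843 + 1040\right) = 7 \left(23 + 1467\right) \left(843 + 1040\right) = 7 \cdot 1490 \cdot 1883 = 7 \cdot 2805670 = 19639690$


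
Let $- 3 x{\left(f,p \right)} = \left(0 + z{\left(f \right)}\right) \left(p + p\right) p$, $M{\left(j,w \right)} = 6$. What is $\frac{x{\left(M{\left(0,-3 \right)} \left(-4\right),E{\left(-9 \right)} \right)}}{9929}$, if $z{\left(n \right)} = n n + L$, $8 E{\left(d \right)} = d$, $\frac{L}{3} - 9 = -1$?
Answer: $- \frac{2025}{39716} \approx -0.050987$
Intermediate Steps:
$L = 24$ ($L = 27 + 3 \left(-1\right) = 27 - 3 = 24$)
$E{\left(d \right)} = \frac{d}{8}$
$z{\left(n \right)} = 24 + n^{2}$ ($z{\left(n \right)} = n n + 24 = n^{2} + 24 = 24 + n^{2}$)
$x{\left(f,p \right)} = - \frac{2 p^{2} \left(24 + f^{2}\right)}{3}$ ($x{\left(f,p \right)} = - \frac{\left(0 + \left(24 + f^{2}\right)\right) \left(p + p\right) p}{3} = - \frac{\left(24 + f^{2}\right) 2 p p}{3} = - \frac{\left(24 + f^{2}\right) 2 p^{2}}{3} = - \frac{2 p^{2} \left(24 + f^{2}\right)}{3}$)
$\frac{x{\left(M{\left(0,-3 \right)} \left(-4\right),E{\left(-9 \right)} \right)}}{9929} = \frac{\frac{2}{3} \left(\frac{1}{8} \left(-9\right)\right)^{2} \left(-24 - \left(6 \left(-4\right)\right)^{2}\right)}{9929} = \frac{2 \left(- \frac{9}{8}\right)^{2} \left(-24 - \left(-24\right)^{2}\right)}{3} \cdot \frac{1}{9929} = \frac{2}{3} \cdot \frac{81}{64} \left(-24 - 576\right) \frac{1}{9929} = \frac{2}{3} \cdot \frac{81}{64} \left(-600\right) \frac{1}{9929} = \left(- \frac{2025}{4}\right) \frac{1}{9929} = - \frac{2025}{39716}$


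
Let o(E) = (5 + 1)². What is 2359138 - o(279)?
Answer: 2359102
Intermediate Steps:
o(E) = 36 (o(E) = 6² = 36)
2359138 - o(279) = 2359138 - 1*36 = 2359138 - 36 = 2359102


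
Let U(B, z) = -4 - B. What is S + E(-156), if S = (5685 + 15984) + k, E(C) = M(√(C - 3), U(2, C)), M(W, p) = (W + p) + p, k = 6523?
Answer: 28180 + I*√159 ≈ 28180.0 + 12.61*I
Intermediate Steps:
M(W, p) = W + 2*p
E(C) = -12 + √(-3 + C) (E(C) = √(C - 3) + 2*(-4 - 1*2) = √(-3 + C) + 2*(-4 - 2) = √(-3 + C) + 2*(-6) = √(-3 + C) - 12 = -12 + √(-3 + C))
S = 28192 (S = (5685 + 15984) + 6523 = 21669 + 6523 = 28192)
S + E(-156) = 28192 + (-12 + √(-3 - 156)) = 28192 + (-12 + √(-159)) = 28192 + (-12 + I*√159) = 28180 + I*√159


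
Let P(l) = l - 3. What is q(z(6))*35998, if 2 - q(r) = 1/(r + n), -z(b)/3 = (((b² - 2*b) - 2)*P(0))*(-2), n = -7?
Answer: 29050386/403 ≈ 72085.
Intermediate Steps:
P(l) = -3 + l
z(b) = 36 - 18*b² + 36*b (z(b) = -3*((b² - 2*b) - 2)*(-3 + 0)*(-2) = -3*(-2 + b² - 2*b)*(-3)*(-2) = -3*(6 - 3*b² + 6*b)*(-2) = -3*(-12 - 12*b + 6*b²) = 36 - 18*b² + 36*b)
q(r) = 2 - 1/(-7 + r) (q(r) = 2 - 1/(r - 7) = 2 - 1/(-7 + r))
q(z(6))*35998 = ((-15 + 2*(36 - 18*6² + 36*6))/(-7 + (36 - 18*6² + 36*6)))*35998 = ((-15 + 2*(36 - 18*36 + 216))/(-7 + (36 - 18*36 + 216)))*35998 = ((-15 + 2*(36 - 648 + 216))/(-7 + (36 - 648 + 216)))*35998 = ((-15 + 2*(-396))/(-7 - 396))*35998 = ((-15 - 792)/(-403))*35998 = -1/403*(-807)*35998 = (807/403)*35998 = 29050386/403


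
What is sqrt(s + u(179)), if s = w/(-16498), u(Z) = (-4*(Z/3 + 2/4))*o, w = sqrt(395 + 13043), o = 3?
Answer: sqrt(-196516850888 - 16498*sqrt(13438))/16498 ≈ 26.87*I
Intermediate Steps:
w = sqrt(13438) ≈ 115.92
u(Z) = -6 - 4*Z (u(Z) = -4*(Z/3 + 2/4)*3 = -4*(Z*(1/3) + 2*(1/4))*3 = -4*(Z/3 + 1/2)*3 = -4*(1/2 + Z/3)*3 = (-2 - 4*Z/3)*3 = -6 - 4*Z)
s = -sqrt(13438)/16498 (s = sqrt(13438)/(-16498) = sqrt(13438)*(-1/16498) = -sqrt(13438)/16498 ≈ -0.0070264)
sqrt(s + u(179)) = sqrt(-sqrt(13438)/16498 + (-6 - 4*179)) = sqrt(-sqrt(13438)/16498 + (-6 - 716)) = sqrt(-sqrt(13438)/16498 - 722) = sqrt(-722 - sqrt(13438)/16498)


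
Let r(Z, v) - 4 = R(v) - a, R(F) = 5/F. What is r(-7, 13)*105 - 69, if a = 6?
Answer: -3102/13 ≈ -238.62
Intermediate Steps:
r(Z, v) = -2 + 5/v (r(Z, v) = 4 + (5/v - 1*6) = 4 + (5/v - 6) = 4 + (-6 + 5/v) = -2 + 5/v)
r(-7, 13)*105 - 69 = (-2 + 5/13)*105 - 69 = -21/13*105 - 69 = -2205/13 - 69 = -3102/13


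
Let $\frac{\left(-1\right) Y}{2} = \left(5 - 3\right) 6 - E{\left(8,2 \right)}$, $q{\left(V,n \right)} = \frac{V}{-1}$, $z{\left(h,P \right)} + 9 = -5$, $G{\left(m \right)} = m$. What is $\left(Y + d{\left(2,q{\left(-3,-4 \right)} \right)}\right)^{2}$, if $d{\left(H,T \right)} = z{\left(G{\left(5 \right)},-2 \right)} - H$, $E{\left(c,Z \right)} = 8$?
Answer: $576$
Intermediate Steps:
$z{\left(h,P \right)} = -14$ ($z{\left(h,P \right)} = -9 - 5 = -14$)
$q{\left(V,n \right)} = - V$ ($q{\left(V,n \right)} = V \left(-1\right) = - V$)
$d{\left(H,T \right)} = -14 - H$
$Y = -8$ ($Y = - 2 \left(\left(5 - 3\right) 6 - 8\right) = - 2 \left(2 \cdot 6 - 8\right) = - 2 \left(12 - 8\right) = \left(-2\right) 4 = -8$)
$\left(Y + d{\left(2,q{\left(-3,-4 \right)} \right)}\right)^{2} = \left(-8 - 16\right)^{2} = \left(-24\right)^{2} = 576$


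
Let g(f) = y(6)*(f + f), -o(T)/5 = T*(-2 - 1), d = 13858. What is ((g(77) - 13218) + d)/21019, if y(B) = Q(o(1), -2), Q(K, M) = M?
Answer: 332/21019 ≈ 0.015795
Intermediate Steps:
o(T) = 15*T (o(T) = -5*T*(-2 - 1) = -5*T*(-3) = -(-15)*T = 15*T)
y(B) = -2
g(f) = -4*f (g(f) = -2*(f + f) = -4*f)
((g(77) - 13218) + d)/21019 = ((-4*77 - 13218) + 13858)/21019 = ((-308 - 13218) + 13858)*(1/21019) = (-13526 + 13858)*(1/21019) = 332*(1/21019) = 332/21019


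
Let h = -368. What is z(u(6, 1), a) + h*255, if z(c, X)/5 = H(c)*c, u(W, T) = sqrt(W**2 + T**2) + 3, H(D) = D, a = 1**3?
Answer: -93610 + 30*sqrt(37) ≈ -93428.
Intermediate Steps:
a = 1
u(W, T) = 3 + sqrt(T**2 + W**2) (u(W, T) = sqrt(T**2 + W**2) + 3 = 3 + sqrt(T**2 + W**2))
z(c, X) = 5*c**2 (z(c, X) = 5*(c*c) = 5*c**2)
z(u(6, 1), a) + h*255 = 5*(3 + sqrt(1**2 + 6**2))**2 - 368*255 = 5*(3 + sqrt(1 + 36))**2 - 93840 = 5*(3 + sqrt(37))**2 - 93840 = -93840 + 5*(3 + sqrt(37))**2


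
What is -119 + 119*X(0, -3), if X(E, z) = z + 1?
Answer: -357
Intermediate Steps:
X(E, z) = 1 + z
-119 + 119*X(0, -3) = -119 + 119*(1 - 3) = -119 + 119*(-2) = -119 - 238 = -357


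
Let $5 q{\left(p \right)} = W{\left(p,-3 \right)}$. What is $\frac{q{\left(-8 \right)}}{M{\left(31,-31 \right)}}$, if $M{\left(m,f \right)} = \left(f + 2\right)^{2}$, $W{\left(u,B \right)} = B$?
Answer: $- \frac{3}{4205} \approx -0.00071344$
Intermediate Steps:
$q{\left(p \right)} = - \frac{3}{5}$ ($q{\left(p \right)} = \frac{1}{5} \left(-3\right) = - \frac{3}{5}$)
$M{\left(m,f \right)} = \left(2 + f\right)^{2}$
$\frac{q{\left(-8 \right)}}{M{\left(31,-31 \right)}} = - \frac{3}{5 \left(2 - 31\right)^{2}} = - \frac{3}{5 \left(-29\right)^{2}} = - \frac{3}{5 \cdot 841} = \left(- \frac{3}{5}\right) \frac{1}{841} = - \frac{3}{4205}$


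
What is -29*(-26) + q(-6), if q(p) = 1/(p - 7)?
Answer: 9801/13 ≈ 753.92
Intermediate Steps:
q(p) = 1/(-7 + p)
-29*(-26) + q(-6) = -29*(-26) + 1/(-7 - 6) = 754 + 1/(-13) = 754 - 1/13 = 9801/13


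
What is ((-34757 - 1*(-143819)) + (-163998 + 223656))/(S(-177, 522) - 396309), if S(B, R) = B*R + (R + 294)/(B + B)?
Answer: -9954480/28833613 ≈ -0.34524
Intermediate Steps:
S(B, R) = B*R + (294 + R)/(2*B) (S(B, R) = B*R + (294 + R)/((2*B)) = B*R + (294 + R)*(1/(2*B)) = B*R + (294 + R)/(2*B))
((-34757 - 1*(-143819)) + (-163998 + 223656))/(S(-177, 522) - 396309) = ((-34757 - 1*(-143819)) + (-163998 + 223656))/((147 + (1/2)*522 + 522*(-177)**2)/(-177) - 396309) = ((-34757 + 143819) + 59658)/(-(147 + 261 + 522*31329)/177 - 396309) = (109062 + 59658)/(-(147 + 261 + 16353738)/177 - 396309) = 168720/(-1/177*16354146 - 396309) = 168720/(-5451382/59 - 396309) = 168720/(-28833613/59) = 168720*(-59/28833613) = -9954480/28833613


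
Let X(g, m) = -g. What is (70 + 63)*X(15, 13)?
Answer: -1995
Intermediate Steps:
(70 + 63)*X(15, 13) = (70 + 63)*(-1*15) = 133*(-15) = -1995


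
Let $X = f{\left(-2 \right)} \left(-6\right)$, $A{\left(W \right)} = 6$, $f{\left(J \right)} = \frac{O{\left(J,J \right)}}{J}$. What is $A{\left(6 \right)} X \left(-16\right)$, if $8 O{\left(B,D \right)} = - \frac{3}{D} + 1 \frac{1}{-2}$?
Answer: $-36$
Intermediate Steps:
$O{\left(B,D \right)} = - \frac{1}{16} - \frac{3}{8 D}$ ($O{\left(B,D \right)} = \frac{- \frac{3}{D} + 1 \frac{1}{-2}}{8} = \frac{- \frac{3}{D} + 1 \left(- \frac{1}{2}\right)}{8} = \frac{- \frac{3}{D} - \frac{1}{2}}{8} = \frac{- \frac{1}{2} - \frac{3}{D}}{8} = - \frac{1}{16} - \frac{3}{8 D}$)
$f{\left(J \right)} = \frac{-6 - J}{16 J^{2}}$ ($f{\left(J \right)} = \frac{\frac{1}{16} \frac{1}{J} \left(-6 - J\right)}{J} = \frac{-6 - J}{16 J^{2}}$)
$X = \frac{3}{8}$ ($X = \frac{-6 - -2}{16 \cdot 4} \left(-6\right) = \frac{1}{16} \cdot \frac{1}{4} \left(-6 + 2\right) \left(-6\right) = \frac{1}{16} \cdot \frac{1}{4} \left(-4\right) \left(-6\right) = \left(- \frac{1}{16}\right) \left(-6\right) = \frac{3}{8} \approx 0.375$)
$A{\left(6 \right)} X \left(-16\right) = 6 \cdot \frac{3}{8} \left(-16\right) = \frac{9}{4} \left(-16\right) = -36$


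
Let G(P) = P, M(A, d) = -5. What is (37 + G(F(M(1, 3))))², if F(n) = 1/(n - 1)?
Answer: 48841/36 ≈ 1356.7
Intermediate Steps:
F(n) = 1/(-1 + n)
(37 + G(F(M(1, 3))))² = (37 + 1/(-1 - 5))² = (37 + 1/(-6))² = (37 - ⅙)² = (221/6)² = 48841/36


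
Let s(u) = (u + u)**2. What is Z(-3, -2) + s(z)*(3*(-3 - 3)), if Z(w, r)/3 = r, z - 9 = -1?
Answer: -4614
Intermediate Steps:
z = 8 (z = 9 - 1 = 8)
Z(w, r) = 3*r
s(u) = 4*u**2 (s(u) = (2*u)**2 = 4*u**2)
Z(-3, -2) + s(z)*(3*(-3 - 3)) = 3*(-2) + (4*8**2)*(3*(-3 - 3)) = -6 + (4*64)*(3*(-6)) = -6 + 256*(-18) = -6 - 4608 = -4614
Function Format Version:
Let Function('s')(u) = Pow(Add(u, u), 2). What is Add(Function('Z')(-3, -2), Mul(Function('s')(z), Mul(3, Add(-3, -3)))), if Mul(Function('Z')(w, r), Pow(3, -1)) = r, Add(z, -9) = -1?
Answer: -4614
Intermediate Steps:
z = 8 (z = Add(9, -1) = 8)
Function('Z')(w, r) = Mul(3, r)
Function('s')(u) = Mul(4, Pow(u, 2)) (Function('s')(u) = Pow(Mul(2, u), 2) = Mul(4, Pow(u, 2)))
Add(Function('Z')(-3, -2), Mul(Function('s')(z), Mul(3, Add(-3, -3)))) = Add(Mul(3, -2), Mul(Mul(4, Pow(8, 2)), Mul(3, Add(-3, -3)))) = Add(-6, Mul(Mul(4, 64), Mul(3, -6))) = Add(-6, Mul(256, -18)) = Add(-6, -4608) = -4614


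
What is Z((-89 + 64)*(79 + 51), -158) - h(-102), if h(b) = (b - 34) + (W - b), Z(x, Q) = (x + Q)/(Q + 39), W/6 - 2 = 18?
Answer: -6826/119 ≈ -57.361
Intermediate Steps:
W = 120 (W = 12 + 6*18 = 12 + 108 = 120)
Z(x, Q) = (Q + x)/(39 + Q)
h(b) = 86 (h(b) = (b - 34) + (120 - b) = (-34 + b) + (120 - b) = 86)
Z((-89 + 64)*(79 + 51), -158) - h(-102) = (-158 + (-89 + 64)*(79 + 51))/(39 - 158) - 1*86 = (-158 - 25*130)/(-119) - 86 = -(-158 - 3250)/119 - 86 = -1/119*(-3408) - 86 = 3408/119 - 86 = -6826/119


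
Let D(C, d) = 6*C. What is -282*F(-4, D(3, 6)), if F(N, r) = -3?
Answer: 846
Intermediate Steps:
-282*F(-4, D(3, 6)) = -282*(-3) = 846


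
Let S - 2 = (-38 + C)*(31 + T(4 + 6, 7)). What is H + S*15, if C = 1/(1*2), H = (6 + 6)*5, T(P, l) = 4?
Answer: -39195/2 ≈ -19598.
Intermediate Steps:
H = 60 (H = 12*5 = 60)
C = ½ (C = 1/2 = ½ ≈ 0.50000)
S = -2621/2 (S = 2 + (-38 + ½)*(31 + 4) = 2 - 75/2*35 = 2 - 2625/2 = -2621/2 ≈ -1310.5)
H + S*15 = 60 - 2621/2*15 = 60 - 39315/2 = -39195/2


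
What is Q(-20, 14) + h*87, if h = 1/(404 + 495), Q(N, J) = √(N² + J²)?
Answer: 3/31 + 2*√149 ≈ 24.510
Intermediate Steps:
Q(N, J) = √(J² + N²)
h = 1/899 ≈ 0.0011123
Q(-20, 14) + h*87 = √(14² + (-20)²) + (1/899)*87 = √(196 + 400) + 3/31 = √596 + 3/31 = 2*√149 + 3/31 = 3/31 + 2*√149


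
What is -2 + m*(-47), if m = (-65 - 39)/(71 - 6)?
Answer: 366/5 ≈ 73.200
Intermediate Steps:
m = -8/5 (m = -104/65 = -104*1/65 = -8/5 ≈ -1.6000)
-2 + m*(-47) = -2 - 8/5*(-47) = -2 + 376/5 = 366/5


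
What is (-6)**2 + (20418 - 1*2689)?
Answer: 17765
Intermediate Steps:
(-6)**2 + (20418 - 1*2689) = 36 + (20418 - 2689) = 36 + 17729 = 17765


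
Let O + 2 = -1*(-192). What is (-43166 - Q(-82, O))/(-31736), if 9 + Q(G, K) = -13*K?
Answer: 40687/31736 ≈ 1.2820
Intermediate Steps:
O = 190 (O = -2 - 1*(-192) = -2 + 192 = 190)
Q(G, K) = -9 - 13*K
(-43166 - Q(-82, O))/(-31736) = (-43166 - (-9 - 13*190))/(-31736) = (-43166 - (-9 - 2470))*(-1/31736) = (-43166 - 1*(-2479))*(-1/31736) = (-43166 + 2479)*(-1/31736) = -40687*(-1/31736) = 40687/31736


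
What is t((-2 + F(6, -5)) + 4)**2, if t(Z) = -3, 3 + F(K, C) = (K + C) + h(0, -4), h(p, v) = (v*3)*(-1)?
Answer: 9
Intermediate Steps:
h(p, v) = -3*v (h(p, v) = (3*v)*(-1) = -3*v)
F(K, C) = 9 + C + K (F(K, C) = -3 + ((K + C) - 3*(-4)) = -3 + ((C + K) + 12) = -3 + (12 + C + K) = 9 + C + K)
t((-2 + F(6, -5)) + 4)**2 = (-3)**2 = 9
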